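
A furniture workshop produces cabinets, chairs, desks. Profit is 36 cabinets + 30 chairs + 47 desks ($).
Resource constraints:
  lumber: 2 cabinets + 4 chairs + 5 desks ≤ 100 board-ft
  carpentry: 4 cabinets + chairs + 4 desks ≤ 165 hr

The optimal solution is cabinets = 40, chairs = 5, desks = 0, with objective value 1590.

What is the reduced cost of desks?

At the optimum: lumber uses 100 of 100 (binding); carpentry uses 165 of 165 (binding).
The binding rows give the dual system: 2·y_lumber + 4·y_carpentry = 36 and 4·y_lumber + 1·y_carpentry = 30.
Solving: y_lumber = 6, y_carpentry = 6.
Reduced cost of desks: c₃ − yᵀa₃ = 47 − (6·5 + 6·4) = 47 − 54 = -7.

-7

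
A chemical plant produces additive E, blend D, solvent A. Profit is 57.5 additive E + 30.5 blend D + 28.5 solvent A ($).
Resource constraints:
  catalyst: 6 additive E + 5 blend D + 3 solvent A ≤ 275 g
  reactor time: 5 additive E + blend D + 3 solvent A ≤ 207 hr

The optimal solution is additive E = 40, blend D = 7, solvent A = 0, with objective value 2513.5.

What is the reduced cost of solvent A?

-3

At the optimum: catalyst uses 275 of 275 (binding); reactor time uses 207 of 207 (binding).
Dual feasibility on the basic columns requires 6·y_catalyst + 5·y_reactor time = 57.5, 5·y_catalyst + 1·y_reactor time = 30.5.
Solving: y_catalyst = 5, y_reactor time = 5.5.
Reduced cost of solvent A: c₃ − yᵀa₃ = 28.5 − (5·3 + 5.5·3) = 28.5 − 31.5 = -3.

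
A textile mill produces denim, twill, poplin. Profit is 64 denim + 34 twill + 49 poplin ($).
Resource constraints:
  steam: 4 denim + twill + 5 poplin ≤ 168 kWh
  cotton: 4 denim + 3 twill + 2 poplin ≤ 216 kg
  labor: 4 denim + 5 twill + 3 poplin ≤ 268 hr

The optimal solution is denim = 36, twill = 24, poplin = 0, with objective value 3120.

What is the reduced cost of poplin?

At the optimum: steam uses 168 of 168 (binding); cotton uses 216 of 216 (binding); labor uses 264 of 268 (slack = 4).
Slack constraints have shadow price 0 (complementary slackness).
The binding rows give the dual system: 4·y_steam + 4·y_cotton = 64 and 1·y_steam + 3·y_cotton = 34.
→ y_steam = 7 and y_cotton = 9.
Reduced cost of poplin: c₃ − yᵀa₃ = 49 − (7·5 + 9·2) = 49 − 53 = -4.

-4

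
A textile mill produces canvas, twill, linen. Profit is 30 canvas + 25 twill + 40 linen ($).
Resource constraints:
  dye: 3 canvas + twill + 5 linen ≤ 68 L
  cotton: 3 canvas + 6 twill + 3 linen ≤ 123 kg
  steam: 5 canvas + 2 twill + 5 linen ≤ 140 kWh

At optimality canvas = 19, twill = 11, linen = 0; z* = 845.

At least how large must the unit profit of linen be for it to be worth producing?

Check each constraint at x*: dye 68/68 (tight); cotton 123/123 (tight); steam 117/140 (slack 23).
Since steam is not tight, its dual is 0.
The binding rows give the dual system: 3·y_dye + 3·y_cotton = 30 and 1·y_dye + 6·y_cotton = 25.
This yields shadow prices y_dye = 7, y_cotton = 3.
linen enters the basis when its profit ≥ yᵀa₃ = 7·5 + 3·3 = 44.

44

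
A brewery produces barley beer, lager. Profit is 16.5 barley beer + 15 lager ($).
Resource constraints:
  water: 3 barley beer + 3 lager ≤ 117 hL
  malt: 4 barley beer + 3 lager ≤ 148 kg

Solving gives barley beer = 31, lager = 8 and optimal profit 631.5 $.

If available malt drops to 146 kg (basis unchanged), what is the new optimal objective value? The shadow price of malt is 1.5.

Δb = -2, so new z* = 631.5 + (1.5)·(-2) = 631.5 − 3 = 628.5.

628.5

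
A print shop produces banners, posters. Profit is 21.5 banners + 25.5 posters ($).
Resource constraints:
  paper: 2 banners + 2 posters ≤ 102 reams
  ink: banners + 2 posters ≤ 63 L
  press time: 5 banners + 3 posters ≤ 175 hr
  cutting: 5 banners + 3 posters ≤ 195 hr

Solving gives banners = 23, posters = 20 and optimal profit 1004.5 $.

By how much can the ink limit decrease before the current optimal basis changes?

Binding constraints: ink, press time. The basis is B = [[1,2],[5,3]] with det -7.
Per unit decrease in ink, x* moves by d = (0.4286, -0.7143).
The basis stays optimal until posters reaches 0; allowable decrease = 28 L.

28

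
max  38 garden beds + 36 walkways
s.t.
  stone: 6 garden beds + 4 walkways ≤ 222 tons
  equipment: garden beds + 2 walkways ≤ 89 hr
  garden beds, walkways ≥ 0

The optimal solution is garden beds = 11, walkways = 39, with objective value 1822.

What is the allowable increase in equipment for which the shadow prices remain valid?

22

Binding constraints: stone, equipment. The basis is B = [[6,4],[1,2]] with det 8.
Per unit increase in equipment, x* moves by d = (-0.5, 0.75).
The basis stays optimal until garden beds reaches 0; allowable increase = 22 hr.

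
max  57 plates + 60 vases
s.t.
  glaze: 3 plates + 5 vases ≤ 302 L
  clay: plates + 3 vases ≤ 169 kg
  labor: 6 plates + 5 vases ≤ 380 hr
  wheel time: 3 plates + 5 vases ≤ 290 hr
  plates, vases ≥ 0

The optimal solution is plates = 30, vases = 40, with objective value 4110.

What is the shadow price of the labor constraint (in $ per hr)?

Check each constraint at x*: glaze 290/302 (slack 12); clay 150/169 (slack 19); labor 380/380 (tight); wheel time 290/290 (tight).
Since glaze, clay are not tight, their duals are 0.
Dual feasibility on the basic columns requires 6·y_labor + 3·y_wheel time = 57, 5·y_labor + 5·y_wheel time = 60.
Solving: y_labor = 7, y_wheel time = 5.
Shadow price of labor = 7.

7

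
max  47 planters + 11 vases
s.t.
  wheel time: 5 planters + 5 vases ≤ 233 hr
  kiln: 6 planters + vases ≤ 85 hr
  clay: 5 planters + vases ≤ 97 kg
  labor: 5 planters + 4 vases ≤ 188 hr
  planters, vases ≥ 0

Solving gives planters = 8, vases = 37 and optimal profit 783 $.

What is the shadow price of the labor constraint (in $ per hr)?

Check each constraint at x*: wheel time 225/233 (slack 8); kiln 85/85 (tight); clay 77/97 (slack 20); labor 188/188 (tight).
Since wheel time, clay are not tight, their duals are 0.
From A_Bᵀ y = c: 6·y_kiln + 5·y_labor = 47; 1·y_kiln + 4·y_labor = 11.
→ y_kiln = 7 and y_labor = 1.
Shadow price of labor = 1.

1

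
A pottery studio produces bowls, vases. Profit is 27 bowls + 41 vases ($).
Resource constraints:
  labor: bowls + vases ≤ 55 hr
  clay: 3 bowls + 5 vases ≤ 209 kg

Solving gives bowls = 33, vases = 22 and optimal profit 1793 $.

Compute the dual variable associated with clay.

7

Both labor and clay are binding at x*.
The binding rows give the dual system: 1·y_labor + 3·y_clay = 27 and 1·y_labor + 5·y_clay = 41.
Solving: y_labor = 6, y_clay = 7.
Shadow price of clay = 7.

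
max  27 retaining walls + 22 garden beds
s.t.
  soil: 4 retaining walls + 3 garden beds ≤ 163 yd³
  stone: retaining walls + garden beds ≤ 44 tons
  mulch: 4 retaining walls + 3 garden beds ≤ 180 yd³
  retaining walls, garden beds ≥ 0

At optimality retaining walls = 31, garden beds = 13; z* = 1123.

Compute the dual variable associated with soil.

Check each constraint at x*: soil 163/163 (tight); stone 44/44 (tight); mulch 163/180 (slack 17).
Since mulch is not tight, its dual is 0.
The binding rows give the dual system: 4·y_soil + 1·y_stone = 27 and 3·y_soil + 1·y_stone = 22.
This yields shadow prices y_soil = 5, y_stone = 7.
Shadow price of soil = 5.

5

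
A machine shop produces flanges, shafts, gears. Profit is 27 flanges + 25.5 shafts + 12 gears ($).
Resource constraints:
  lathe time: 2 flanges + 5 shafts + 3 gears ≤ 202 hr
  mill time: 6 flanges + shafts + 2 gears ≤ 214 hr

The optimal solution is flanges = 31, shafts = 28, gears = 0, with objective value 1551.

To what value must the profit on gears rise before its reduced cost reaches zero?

Check each constraint at x*: lathe time 202/202 (tight); mill time 214/214 (tight).
The binding rows give the dual system: 2·y_lathe time + 6·y_mill time = 27 and 5·y_lathe time + 1·y_mill time = 25.5.
→ y_lathe time = 4.5 and y_mill time = 3.
gears enters the basis when its profit ≥ yᵀa₃ = 4.5·3 + 3·2 = 19.5.

19.5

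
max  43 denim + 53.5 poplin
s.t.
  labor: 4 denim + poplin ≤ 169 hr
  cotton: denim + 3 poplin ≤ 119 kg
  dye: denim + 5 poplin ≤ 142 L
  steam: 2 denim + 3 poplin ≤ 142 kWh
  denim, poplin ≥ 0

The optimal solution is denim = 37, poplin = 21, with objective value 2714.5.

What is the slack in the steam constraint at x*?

steam used = 2·37 + 3·21 = 137; slack = 142 − 137 = 5.

5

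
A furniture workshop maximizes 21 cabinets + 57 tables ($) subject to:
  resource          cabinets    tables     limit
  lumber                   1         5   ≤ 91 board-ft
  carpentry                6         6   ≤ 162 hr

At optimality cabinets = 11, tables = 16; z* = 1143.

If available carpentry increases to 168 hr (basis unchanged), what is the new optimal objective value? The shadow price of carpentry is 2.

Δb = 6, so new z* = 1143 + (2)·(6) = 1143 + 12 = 1155.

1155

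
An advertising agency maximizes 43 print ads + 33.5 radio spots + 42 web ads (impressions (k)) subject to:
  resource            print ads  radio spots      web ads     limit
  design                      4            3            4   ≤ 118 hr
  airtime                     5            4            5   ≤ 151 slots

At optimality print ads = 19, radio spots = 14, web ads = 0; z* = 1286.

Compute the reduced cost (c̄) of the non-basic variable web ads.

Both design and airtime are binding at x*.
From A_Bᵀ y = c: 4·y_design + 5·y_airtime = 43; 3·y_design + 4·y_airtime = 33.5.
Solving: y_design = 4.5, y_airtime = 5.
Reduced cost of web ads: c₃ − yᵀa₃ = 42 − (4.5·4 + 5·5) = 42 − 43 = -1.

-1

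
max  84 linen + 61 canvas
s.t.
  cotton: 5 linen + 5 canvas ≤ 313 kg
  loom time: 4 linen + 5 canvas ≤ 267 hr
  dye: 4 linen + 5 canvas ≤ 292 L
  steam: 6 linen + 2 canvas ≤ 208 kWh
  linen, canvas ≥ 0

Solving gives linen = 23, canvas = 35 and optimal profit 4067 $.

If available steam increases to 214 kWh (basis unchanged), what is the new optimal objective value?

4115

Check each constraint at x*: cotton 290/313 (slack 23); loom time 267/267 (tight); dye 267/292 (slack 25); steam 208/208 (tight).
Slack constraints have shadow price 0 (complementary slackness).
From A_Bᵀ y = c: 4·y_loom time + 6·y_steam = 84; 5·y_loom time + 2·y_steam = 61.
Solving: y_loom time = 9, y_steam = 8.
Δz = y_steam·Δb = 8 × (6) = 48, so new z* = 4067 + 48 = 4115.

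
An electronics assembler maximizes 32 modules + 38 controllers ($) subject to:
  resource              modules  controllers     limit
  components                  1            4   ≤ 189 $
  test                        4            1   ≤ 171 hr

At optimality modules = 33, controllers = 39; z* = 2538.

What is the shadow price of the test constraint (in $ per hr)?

Check each constraint at x*: components 189/189 (tight); test 171/171 (tight).
The binding rows give the dual system: 1·y_components + 4·y_test = 32 and 4·y_components + 1·y_test = 38.
This yields shadow prices y_components = 8, y_test = 6.
Shadow price of test = 6.

6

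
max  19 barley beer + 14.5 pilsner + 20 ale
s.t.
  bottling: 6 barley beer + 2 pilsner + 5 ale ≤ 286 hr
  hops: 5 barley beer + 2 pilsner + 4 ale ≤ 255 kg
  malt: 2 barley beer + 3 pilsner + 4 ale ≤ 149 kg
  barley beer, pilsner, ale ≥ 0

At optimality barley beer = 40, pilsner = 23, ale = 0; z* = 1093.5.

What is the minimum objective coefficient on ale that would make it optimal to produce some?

24

Check each constraint at x*: bottling 286/286 (tight); hops 246/255 (slack 9); malt 149/149 (tight).
Slack constraints have shadow price 0 (complementary slackness).
Dual feasibility on the basic columns requires 6·y_bottling + 2·y_malt = 19, 2·y_bottling + 3·y_malt = 14.5.
Solving: y_bottling = 2, y_malt = 3.5.
ale enters the basis when its profit ≥ yᵀa₃ = 2·5 + 3.5·4 = 24.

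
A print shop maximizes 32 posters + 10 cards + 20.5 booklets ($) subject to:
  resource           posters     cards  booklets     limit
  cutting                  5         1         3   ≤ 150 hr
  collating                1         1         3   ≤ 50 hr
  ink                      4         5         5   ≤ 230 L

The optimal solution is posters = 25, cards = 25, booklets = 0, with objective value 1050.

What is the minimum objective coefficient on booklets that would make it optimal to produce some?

30

Check each constraint at x*: cutting 150/150 (tight); collating 50/50 (tight); ink 225/230 (slack 5).
By complementary slackness, y = 0 for the non-binding constraint.
Dual feasibility on the basic columns requires 5·y_cutting + 1·y_collating = 32, 1·y_cutting + 1·y_collating = 10.
This yields shadow prices y_cutting = 5.5, y_collating = 4.5.
booklets enters the basis when its profit ≥ yᵀa₃ = 5.5·3 + 4.5·3 = 30.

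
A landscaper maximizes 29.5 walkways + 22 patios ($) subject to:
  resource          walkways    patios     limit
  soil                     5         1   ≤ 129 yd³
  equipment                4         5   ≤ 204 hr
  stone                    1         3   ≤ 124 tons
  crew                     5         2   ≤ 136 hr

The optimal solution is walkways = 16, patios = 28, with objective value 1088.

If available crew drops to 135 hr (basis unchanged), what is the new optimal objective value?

Binding: equipment and crew. Non-binding: soil (21 unused), stone (24 unused).
By complementary slackness, y = 0 for the non-binding constraints.
The binding rows give the dual system: 4·y_equipment + 5·y_crew = 29.5 and 5·y_equipment + 2·y_crew = 22.
This yields shadow prices y_equipment = 3, y_crew = 3.5.
Δz = y_crew·Δb = 3.5 × (-1) = -3.5, so new z* = 1088 − 3.5 = 1084.5.

1084.5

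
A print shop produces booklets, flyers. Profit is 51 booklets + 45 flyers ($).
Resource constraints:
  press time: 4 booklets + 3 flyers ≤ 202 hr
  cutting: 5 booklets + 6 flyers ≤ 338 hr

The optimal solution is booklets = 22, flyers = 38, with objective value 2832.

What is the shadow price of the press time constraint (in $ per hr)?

9

Check each constraint at x*: press time 202/202 (tight); cutting 338/338 (tight).
Dual feasibility on the basic columns requires 4·y_press time + 5·y_cutting = 51, 3·y_press time + 6·y_cutting = 45.
→ y_press time = 9 and y_cutting = 3.
Shadow price of press time = 9.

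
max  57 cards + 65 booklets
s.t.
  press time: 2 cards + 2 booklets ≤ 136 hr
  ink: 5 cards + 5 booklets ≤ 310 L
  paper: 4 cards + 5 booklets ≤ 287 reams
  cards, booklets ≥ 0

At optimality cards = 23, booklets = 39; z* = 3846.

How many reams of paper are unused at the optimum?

0

paper used = 4·23 + 5·39 = 287; slack = 287 − 287 = 0.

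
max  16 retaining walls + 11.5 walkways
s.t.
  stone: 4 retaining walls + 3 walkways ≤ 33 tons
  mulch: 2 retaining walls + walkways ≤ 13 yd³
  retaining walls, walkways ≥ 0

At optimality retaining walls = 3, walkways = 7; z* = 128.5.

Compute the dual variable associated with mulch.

At the optimum: stone uses 33 of 33 (binding); mulch uses 13 of 13 (binding).
From A_Bᵀ y = c: 4·y_stone + 2·y_mulch = 16; 3·y_stone + 1·y_mulch = 11.5.
This yields shadow prices y_stone = 3.5, y_mulch = 1.
Shadow price of mulch = 1.

1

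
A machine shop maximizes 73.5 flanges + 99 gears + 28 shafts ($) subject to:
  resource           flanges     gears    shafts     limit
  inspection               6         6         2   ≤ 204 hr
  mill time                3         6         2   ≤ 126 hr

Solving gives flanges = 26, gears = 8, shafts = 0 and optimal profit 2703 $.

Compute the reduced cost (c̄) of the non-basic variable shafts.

Both inspection and mill time are binding at x*.
Dual feasibility on the basic columns requires 6·y_inspection + 3·y_mill time = 73.5, 6·y_inspection + 6·y_mill time = 99.
→ y_inspection = 8 and y_mill time = 8.5.
Reduced cost of shafts: c₃ − yᵀa₃ = 28 − (8·2 + 8.5·2) = 28 − 33 = -5.

-5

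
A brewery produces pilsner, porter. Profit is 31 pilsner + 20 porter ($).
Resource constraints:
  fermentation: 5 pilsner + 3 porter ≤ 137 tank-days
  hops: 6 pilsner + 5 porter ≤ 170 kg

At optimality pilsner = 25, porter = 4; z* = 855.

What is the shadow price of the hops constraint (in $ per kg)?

Check each constraint at x*: fermentation 137/137 (tight); hops 170/170 (tight).
The binding rows give the dual system: 5·y_fermentation + 6·y_hops = 31 and 3·y_fermentation + 5·y_hops = 20.
This yields shadow prices y_fermentation = 5, y_hops = 1.
Shadow price of hops = 1.

1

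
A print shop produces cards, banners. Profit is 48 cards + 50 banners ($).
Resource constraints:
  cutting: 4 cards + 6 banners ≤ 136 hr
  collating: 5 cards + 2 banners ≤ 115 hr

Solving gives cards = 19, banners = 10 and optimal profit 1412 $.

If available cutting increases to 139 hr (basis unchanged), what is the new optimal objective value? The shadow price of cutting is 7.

1433

Δb = 3, so new z* = 1412 + (7)·(3) = 1412 + 21 = 1433.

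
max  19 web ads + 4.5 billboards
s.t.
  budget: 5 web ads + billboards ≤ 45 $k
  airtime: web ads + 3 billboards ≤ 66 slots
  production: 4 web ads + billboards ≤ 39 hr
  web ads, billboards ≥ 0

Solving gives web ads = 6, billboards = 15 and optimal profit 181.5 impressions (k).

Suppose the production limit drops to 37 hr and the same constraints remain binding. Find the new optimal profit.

Binding: budget and production. Non-binding: airtime (15 unused).
By complementary slackness, y = 0 for the non-binding constraint.
Dual feasibility on the basic columns requires 5·y_budget + 4·y_production = 19, 1·y_budget + 1·y_production = 4.5.
→ y_budget = 1 and y_production = 3.5.
Δz = y_production·Δb = 3.5 × (-2) = -7, so new z* = 181.5 − 7 = 174.5.

174.5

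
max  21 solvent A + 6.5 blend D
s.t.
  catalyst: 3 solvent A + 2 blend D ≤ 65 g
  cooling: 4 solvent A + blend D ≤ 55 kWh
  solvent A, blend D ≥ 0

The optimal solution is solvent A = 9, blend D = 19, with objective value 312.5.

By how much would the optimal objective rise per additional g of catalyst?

Check each constraint at x*: catalyst 65/65 (tight); cooling 55/55 (tight).
The binding rows give the dual system: 3·y_catalyst + 4·y_cooling = 21 and 2·y_catalyst + 1·y_cooling = 6.5.
Solving: y_catalyst = 1, y_cooling = 4.5.
Shadow price of catalyst = 1.

1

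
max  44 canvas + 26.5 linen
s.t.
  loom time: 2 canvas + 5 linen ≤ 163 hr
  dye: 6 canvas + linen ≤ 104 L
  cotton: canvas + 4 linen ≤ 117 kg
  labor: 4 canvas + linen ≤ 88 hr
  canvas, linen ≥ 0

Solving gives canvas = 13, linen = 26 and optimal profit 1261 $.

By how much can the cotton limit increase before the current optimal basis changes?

Binding constraints: dye, cotton. The basis is B = [[6,1],[1,4]] with det 23.
Per unit increase in cotton, x* moves by d = (-0.0435, 0.2609).
The basis stays optimal until loom time becomes binding; allowable increase = 5.75 kg.

5.75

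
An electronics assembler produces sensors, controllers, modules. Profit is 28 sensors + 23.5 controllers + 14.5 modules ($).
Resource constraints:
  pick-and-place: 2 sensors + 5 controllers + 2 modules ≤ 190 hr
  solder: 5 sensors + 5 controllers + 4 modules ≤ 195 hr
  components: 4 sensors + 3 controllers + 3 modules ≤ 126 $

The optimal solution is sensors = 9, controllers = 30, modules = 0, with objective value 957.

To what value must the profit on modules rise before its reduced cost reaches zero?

Binding: solder and components. Non-binding: pick-and-place (22 unused).
By complementary slackness, y = 0 for the non-binding constraint.
The binding rows give the dual system: 5·y_solder + 4·y_components = 28 and 5·y_solder + 3·y_components = 23.5.
→ y_solder = 2 and y_components = 4.5.
modules enters the basis when its profit ≥ yᵀa₃ = 2·4 + 4.5·3 = 21.5.

21.5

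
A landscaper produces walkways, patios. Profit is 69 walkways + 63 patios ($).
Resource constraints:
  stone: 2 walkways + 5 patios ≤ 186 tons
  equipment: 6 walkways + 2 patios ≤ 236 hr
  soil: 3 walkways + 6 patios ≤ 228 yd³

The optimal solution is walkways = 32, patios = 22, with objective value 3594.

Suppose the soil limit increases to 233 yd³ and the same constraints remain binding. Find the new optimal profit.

3634

At the optimum: stone uses 174 of 186 (slack = 12); equipment uses 236 of 236 (binding); soil uses 228 of 228 (binding).
Since stone is not tight, its dual is 0.
Dual feasibility on the basic columns requires 6·y_equipment + 3·y_soil = 69, 2·y_equipment + 6·y_soil = 63.
This yields shadow prices y_equipment = 7.5, y_soil = 8.
Δz = y_soil·Δb = 8 × (5) = 40, so new z* = 3594 + 40 = 3634.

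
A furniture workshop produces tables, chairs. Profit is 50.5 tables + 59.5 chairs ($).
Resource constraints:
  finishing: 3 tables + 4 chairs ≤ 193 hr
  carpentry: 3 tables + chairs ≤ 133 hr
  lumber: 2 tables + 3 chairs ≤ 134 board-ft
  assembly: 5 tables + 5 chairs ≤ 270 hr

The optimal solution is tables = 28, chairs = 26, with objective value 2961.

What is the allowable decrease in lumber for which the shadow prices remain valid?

11.5

Binding constraints: lumber, assembly. The basis is B = [[2,3],[5,5]] with det -5.
Per unit decrease in lumber, x* moves by d = (1, -1).
The basis stays optimal until carpentry becomes binding; allowable decrease = 11.5 board-ft.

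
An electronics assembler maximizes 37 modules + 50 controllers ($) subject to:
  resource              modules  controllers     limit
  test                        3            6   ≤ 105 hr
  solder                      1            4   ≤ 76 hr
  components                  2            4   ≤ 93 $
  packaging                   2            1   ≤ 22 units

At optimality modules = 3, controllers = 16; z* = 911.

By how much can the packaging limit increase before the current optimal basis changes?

48

Binding constraints: test, packaging. The basis is B = [[3,6],[2,1]] with det -9.
Per unit increase in packaging, x* moves by d = (0.6667, -0.3333).
The basis stays optimal until controllers reaches 0; allowable increase = 48 units.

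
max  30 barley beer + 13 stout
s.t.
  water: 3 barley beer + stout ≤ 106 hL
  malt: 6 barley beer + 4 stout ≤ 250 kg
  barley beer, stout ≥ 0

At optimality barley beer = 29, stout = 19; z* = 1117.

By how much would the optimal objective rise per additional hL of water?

7

Both water and malt are binding at x*.
From A_Bᵀ y = c: 3·y_water + 6·y_malt = 30; 1·y_water + 4·y_malt = 13.
This yields shadow prices y_water = 7, y_malt = 1.5.
Shadow price of water = 7.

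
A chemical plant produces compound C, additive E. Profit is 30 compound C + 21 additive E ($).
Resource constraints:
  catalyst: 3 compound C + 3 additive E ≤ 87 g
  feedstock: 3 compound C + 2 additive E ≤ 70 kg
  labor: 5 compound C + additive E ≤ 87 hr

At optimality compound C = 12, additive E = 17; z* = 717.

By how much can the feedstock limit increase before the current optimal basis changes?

2.5

Binding constraints: catalyst, feedstock. The basis is B = [[3,3],[3,2]] with det -3.
Per unit increase in feedstock, x* moves by d = (1, -1).
The basis stays optimal until labor becomes binding; allowable increase = 2.5 kg.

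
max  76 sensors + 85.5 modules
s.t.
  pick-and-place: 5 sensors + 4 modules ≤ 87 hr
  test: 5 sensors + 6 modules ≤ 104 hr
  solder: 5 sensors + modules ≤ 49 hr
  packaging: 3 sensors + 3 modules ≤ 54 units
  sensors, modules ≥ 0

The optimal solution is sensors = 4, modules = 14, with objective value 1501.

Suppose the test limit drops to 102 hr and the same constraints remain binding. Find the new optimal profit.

1482

Check each constraint at x*: pick-and-place 76/87 (slack 11); test 104/104 (tight); solder 34/49 (slack 15); packaging 54/54 (tight).
By complementary slackness, y = 0 for the non-binding constraints.
The binding rows give the dual system: 5·y_test + 3·y_packaging = 76 and 6·y_test + 3·y_packaging = 85.5.
This yields shadow prices y_test = 9.5, y_packaging = 9.5.
Δz = y_test·Δb = 9.5 × (-2) = -19, so new z* = 1501 − 19 = 1482.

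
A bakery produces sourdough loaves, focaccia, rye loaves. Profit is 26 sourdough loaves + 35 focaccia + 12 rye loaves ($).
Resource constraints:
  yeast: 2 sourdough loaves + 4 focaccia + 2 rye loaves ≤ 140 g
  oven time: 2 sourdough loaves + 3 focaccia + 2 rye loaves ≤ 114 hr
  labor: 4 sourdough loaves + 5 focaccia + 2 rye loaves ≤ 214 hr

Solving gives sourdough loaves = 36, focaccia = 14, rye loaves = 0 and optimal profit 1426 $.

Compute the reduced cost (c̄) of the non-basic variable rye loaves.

-6

Check each constraint at x*: yeast 128/140 (slack 12); oven time 114/114 (tight); labor 214/214 (tight).
Since yeast is not tight, its dual is 0.
The binding rows give the dual system: 2·y_oven time + 4·y_labor = 26 and 3·y_oven time + 5·y_labor = 35.
This yields shadow prices y_oven time = 5, y_labor = 4.
Reduced cost of rye loaves: c₃ − yᵀa₃ = 12 − (5·2 + 4·2) = 12 − 18 = -6.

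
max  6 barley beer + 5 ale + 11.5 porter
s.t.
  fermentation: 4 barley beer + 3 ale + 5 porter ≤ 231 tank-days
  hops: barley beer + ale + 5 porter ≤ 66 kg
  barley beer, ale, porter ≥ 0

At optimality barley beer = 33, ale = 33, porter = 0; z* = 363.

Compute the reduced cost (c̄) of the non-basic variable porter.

-3.5

Both fermentation and hops are binding at x*.
Dual feasibility on the basic columns requires 4·y_fermentation + 1·y_hops = 6, 3·y_fermentation + 1·y_hops = 5.
→ y_fermentation = 1 and y_hops = 2.
Reduced cost of porter: c₃ − yᵀa₃ = 11.5 − (1·5 + 2·5) = 11.5 − 15 = -3.5.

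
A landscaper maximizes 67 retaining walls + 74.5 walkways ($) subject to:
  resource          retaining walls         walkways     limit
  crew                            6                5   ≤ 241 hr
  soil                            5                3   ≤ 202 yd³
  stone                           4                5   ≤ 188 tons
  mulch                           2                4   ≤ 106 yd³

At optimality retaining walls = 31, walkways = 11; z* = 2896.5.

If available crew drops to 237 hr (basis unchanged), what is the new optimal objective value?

2862.5

Binding: crew and mulch. Non-binding: soil (14 unused), stone (9 unused).
Slack constraints have shadow price 0 (complementary slackness).
The binding rows give the dual system: 6·y_crew + 2·y_mulch = 67 and 5·y_crew + 4·y_mulch = 74.5.
This yields shadow prices y_crew = 8.5, y_mulch = 8.
Δz = y_crew·Δb = 8.5 × (-4) = -34, so new z* = 2896.5 − 34 = 2862.5.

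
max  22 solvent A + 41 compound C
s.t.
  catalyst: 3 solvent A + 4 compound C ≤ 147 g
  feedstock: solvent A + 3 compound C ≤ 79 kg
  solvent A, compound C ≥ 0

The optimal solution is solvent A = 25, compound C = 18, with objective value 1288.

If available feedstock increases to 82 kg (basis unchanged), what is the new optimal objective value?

At the optimum: catalyst uses 147 of 147 (binding); feedstock uses 79 of 79 (binding).
Dual feasibility on the basic columns requires 3·y_catalyst + 1·y_feedstock = 22, 4·y_catalyst + 3·y_feedstock = 41.
This yields shadow prices y_catalyst = 5, y_feedstock = 7.
Δz = y_feedstock·Δb = 7 × (3) = 21, so new z* = 1288 + 21 = 1309.

1309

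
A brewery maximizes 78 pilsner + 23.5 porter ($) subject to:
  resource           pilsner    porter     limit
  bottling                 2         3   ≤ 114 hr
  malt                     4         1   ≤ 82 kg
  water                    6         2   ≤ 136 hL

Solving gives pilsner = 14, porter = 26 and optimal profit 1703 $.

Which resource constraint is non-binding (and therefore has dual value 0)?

bottling

bottling: 106/114 (slack 8)
malt: 82/82 (binding)
water: 136/136 (binding)
By complementary slackness, a constraint with positive slack has shadow price 0 → bottling.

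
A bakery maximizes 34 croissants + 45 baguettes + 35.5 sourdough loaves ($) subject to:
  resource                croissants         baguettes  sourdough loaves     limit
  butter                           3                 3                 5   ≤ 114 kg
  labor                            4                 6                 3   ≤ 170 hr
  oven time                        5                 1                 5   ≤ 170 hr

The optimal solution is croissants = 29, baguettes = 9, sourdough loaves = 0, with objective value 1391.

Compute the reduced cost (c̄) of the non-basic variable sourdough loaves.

Binding: butter and labor. Non-binding: oven time (16 unused).
By complementary slackness, y = 0 for the non-binding constraint.
The binding rows give the dual system: 3·y_butter + 4·y_labor = 34 and 3·y_butter + 6·y_labor = 45.
Solving: y_butter = 4, y_labor = 5.5.
Reduced cost of sourdough loaves: c₃ − yᵀa₃ = 35.5 − (4·5 + 5.5·3) = 35.5 − 36.5 = -1.

-1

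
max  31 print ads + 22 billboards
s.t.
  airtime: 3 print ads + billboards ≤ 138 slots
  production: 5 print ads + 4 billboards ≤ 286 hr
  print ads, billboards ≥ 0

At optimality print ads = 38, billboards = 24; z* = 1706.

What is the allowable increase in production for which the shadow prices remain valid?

Binding constraints: airtime, production. The basis is B = [[3,1],[5,4]] with det 7.
Per unit increase in production, x* moves by d = (-0.1429, 0.4286).
The basis stays optimal until print ads reaches 0; allowable increase = 266 hr.

266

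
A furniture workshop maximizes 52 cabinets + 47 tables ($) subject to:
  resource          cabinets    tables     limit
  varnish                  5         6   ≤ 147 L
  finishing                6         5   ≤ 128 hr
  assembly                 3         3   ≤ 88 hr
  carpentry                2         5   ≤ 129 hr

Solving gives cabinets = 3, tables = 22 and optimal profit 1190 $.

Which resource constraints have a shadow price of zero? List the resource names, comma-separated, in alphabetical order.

assembly, carpentry

varnish: 147/147 (binding)
finishing: 128/128 (binding)
assembly: 75/88 (slack 13)
carpentry: 116/129 (slack 13)
By complementary slackness, a constraint with positive slack has shadow price 0 → assembly, carpentry.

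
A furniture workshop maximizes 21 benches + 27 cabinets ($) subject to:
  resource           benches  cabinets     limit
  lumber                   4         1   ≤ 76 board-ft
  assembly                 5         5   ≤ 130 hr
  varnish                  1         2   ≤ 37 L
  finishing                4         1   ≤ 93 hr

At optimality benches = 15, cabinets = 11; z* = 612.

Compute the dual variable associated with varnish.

6

Binding: assembly and varnish. Non-binding: lumber (5 unused), finishing (22 unused).
By complementary slackness, y = 0 for the non-binding constraints.
The binding rows give the dual system: 5·y_assembly + 1·y_varnish = 21 and 5·y_assembly + 2·y_varnish = 27.
→ y_assembly = 3 and y_varnish = 6.
Shadow price of varnish = 6.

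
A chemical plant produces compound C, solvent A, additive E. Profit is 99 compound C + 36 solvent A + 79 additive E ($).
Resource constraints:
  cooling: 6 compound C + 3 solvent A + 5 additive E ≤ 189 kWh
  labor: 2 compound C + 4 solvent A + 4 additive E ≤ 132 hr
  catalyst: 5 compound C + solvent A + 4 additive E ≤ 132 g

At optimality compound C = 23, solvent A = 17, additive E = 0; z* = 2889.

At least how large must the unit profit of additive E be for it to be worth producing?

81

Binding: cooling and catalyst. Non-binding: labor (18 unused).
Slack constraints have shadow price 0 (complementary slackness).
From A_Bᵀ y = c: 6·y_cooling + 5·y_catalyst = 99; 3·y_cooling + 1·y_catalyst = 36.
Solving: y_cooling = 9, y_catalyst = 9.
additive E enters the basis when its profit ≥ yᵀa₃ = 9·5 + 9·4 = 81.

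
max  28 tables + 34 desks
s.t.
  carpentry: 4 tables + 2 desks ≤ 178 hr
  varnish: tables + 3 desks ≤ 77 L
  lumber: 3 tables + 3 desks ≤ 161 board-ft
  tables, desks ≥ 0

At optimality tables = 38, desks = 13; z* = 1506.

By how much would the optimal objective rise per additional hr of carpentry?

At the optimum: carpentry uses 178 of 178 (binding); varnish uses 77 of 77 (binding); lumber uses 153 of 161 (slack = 8).
Slack constraints have shadow price 0 (complementary slackness).
From A_Bᵀ y = c: 4·y_carpentry + 1·y_varnish = 28; 2·y_carpentry + 3·y_varnish = 34.
This yields shadow prices y_carpentry = 5, y_varnish = 8.
Shadow price of carpentry = 5.

5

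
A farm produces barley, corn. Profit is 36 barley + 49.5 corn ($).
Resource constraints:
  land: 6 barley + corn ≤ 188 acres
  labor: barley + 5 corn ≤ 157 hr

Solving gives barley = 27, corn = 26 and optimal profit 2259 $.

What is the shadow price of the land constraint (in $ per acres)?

4.5

Check each constraint at x*: land 188/188 (tight); labor 157/157 (tight).
The binding rows give the dual system: 6·y_land + 1·y_labor = 36 and 1·y_land + 5·y_labor = 49.5.
This yields shadow prices y_land = 4.5, y_labor = 9.
Shadow price of land = 4.5.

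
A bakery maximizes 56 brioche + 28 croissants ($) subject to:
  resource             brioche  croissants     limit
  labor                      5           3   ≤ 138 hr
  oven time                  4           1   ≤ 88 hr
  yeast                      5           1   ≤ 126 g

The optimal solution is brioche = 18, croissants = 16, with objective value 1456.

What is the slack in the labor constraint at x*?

0

labor used = 5·18 + 3·16 = 138; slack = 138 − 138 = 0.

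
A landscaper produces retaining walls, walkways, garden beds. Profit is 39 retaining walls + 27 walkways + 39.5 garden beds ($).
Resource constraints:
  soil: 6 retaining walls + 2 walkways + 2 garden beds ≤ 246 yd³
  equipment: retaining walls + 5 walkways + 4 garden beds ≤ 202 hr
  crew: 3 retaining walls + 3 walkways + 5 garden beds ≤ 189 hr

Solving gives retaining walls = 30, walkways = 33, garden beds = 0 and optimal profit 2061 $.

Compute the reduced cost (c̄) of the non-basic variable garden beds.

Binding: soil and crew. Non-binding: equipment (7 unused).
By complementary slackness, y = 0 for the non-binding constraint.
Dual feasibility on the basic columns requires 6·y_soil + 3·y_crew = 39, 2·y_soil + 3·y_crew = 27.
→ y_soil = 3 and y_crew = 7.
Reduced cost of garden beds: c₃ − yᵀa₃ = 39.5 − (3·2 + 7·5) = 39.5 − 41 = -1.5.

-1.5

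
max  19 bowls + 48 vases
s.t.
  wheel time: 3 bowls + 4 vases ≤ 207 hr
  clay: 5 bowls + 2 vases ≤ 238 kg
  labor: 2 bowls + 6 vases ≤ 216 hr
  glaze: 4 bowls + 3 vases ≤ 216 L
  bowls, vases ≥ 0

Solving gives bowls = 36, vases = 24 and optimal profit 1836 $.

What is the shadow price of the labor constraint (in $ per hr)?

7.5

Check each constraint at x*: wheel time 204/207 (slack 3); clay 228/238 (slack 10); labor 216/216 (tight); glaze 216/216 (tight).
Since wheel time, clay are not tight, their duals are 0.
Dual feasibility on the basic columns requires 2·y_labor + 4·y_glaze = 19, 6·y_labor + 3·y_glaze = 48.
Solving: y_labor = 7.5, y_glaze = 1.
Shadow price of labor = 7.5.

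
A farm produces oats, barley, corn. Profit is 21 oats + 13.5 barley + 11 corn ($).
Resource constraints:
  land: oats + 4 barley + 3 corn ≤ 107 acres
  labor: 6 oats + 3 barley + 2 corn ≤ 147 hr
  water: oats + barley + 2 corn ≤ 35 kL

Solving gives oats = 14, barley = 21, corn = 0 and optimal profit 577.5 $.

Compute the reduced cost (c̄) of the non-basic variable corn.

-6

At the optimum: land uses 98 of 107 (slack = 9); labor uses 147 of 147 (binding); water uses 35 of 35 (binding).
By complementary slackness, y = 0 for the non-binding constraint.
From A_Bᵀ y = c: 6·y_labor + 1·y_water = 21; 3·y_labor + 1·y_water = 13.5.
Solving: y_labor = 2.5, y_water = 6.
Reduced cost of corn: c₃ − yᵀa₃ = 11 − (2.5·2 + 6·2) = 11 − 17 = -6.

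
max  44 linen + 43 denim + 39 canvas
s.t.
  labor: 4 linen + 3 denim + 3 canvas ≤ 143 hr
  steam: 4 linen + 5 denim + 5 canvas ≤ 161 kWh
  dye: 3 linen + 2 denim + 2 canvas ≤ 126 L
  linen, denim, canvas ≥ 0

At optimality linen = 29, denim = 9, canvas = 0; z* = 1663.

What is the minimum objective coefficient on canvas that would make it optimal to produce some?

Check each constraint at x*: labor 143/143 (tight); steam 161/161 (tight); dye 105/126 (slack 21).
Slack constraints have shadow price 0 (complementary slackness).
The binding rows give the dual system: 4·y_labor + 4·y_steam = 44 and 3·y_labor + 5·y_steam = 43.
This yields shadow prices y_labor = 6, y_steam = 5.
canvas enters the basis when its profit ≥ yᵀa₃ = 6·3 + 5·5 = 43.

43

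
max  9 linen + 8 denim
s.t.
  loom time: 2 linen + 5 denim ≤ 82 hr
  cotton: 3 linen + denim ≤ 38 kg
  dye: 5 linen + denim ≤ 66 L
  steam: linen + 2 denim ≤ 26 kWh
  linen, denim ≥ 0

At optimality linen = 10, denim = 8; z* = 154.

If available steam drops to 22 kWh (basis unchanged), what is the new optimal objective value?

At the optimum: loom time uses 60 of 82 (slack = 22); cotton uses 38 of 38 (binding); dye uses 58 of 66 (slack = 8); steam uses 26 of 26 (binding).
By complementary slackness, y = 0 for the non-binding constraints.
The binding rows give the dual system: 3·y_cotton + 1·y_steam = 9 and 1·y_cotton + 2·y_steam = 8.
This yields shadow prices y_cotton = 2, y_steam = 3.
Δz = y_steam·Δb = 3 × (-4) = -12, so new z* = 154 − 12 = 142.

142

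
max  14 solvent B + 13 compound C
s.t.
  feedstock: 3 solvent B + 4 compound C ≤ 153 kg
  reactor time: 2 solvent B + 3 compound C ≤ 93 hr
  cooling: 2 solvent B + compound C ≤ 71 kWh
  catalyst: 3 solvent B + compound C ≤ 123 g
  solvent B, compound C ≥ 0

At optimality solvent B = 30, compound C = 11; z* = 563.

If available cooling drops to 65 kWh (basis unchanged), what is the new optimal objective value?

539

At the optimum: feedstock uses 134 of 153 (slack = 19); reactor time uses 93 of 93 (binding); cooling uses 71 of 71 (binding); catalyst uses 101 of 123 (slack = 22).
Slack constraints have shadow price 0 (complementary slackness).
Dual feasibility on the basic columns requires 2·y_reactor time + 2·y_cooling = 14, 3·y_reactor time + 1·y_cooling = 13.
→ y_reactor time = 3 and y_cooling = 4.
Δz = y_cooling·Δb = 4 × (-6) = -24, so new z* = 563 − 24 = 539.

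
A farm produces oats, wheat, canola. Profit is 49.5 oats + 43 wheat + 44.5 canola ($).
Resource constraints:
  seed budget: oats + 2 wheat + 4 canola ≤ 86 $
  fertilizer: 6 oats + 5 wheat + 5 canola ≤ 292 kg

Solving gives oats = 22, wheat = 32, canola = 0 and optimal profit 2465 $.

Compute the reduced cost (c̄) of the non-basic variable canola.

-1.5

At the optimum: seed budget uses 86 of 86 (binding); fertilizer uses 292 of 292 (binding).
The binding rows give the dual system: 1·y_seed budget + 6·y_fertilizer = 49.5 and 2·y_seed budget + 5·y_fertilizer = 43.
Solving: y_seed budget = 1.5, y_fertilizer = 8.
Reduced cost of canola: c₃ − yᵀa₃ = 44.5 − (1.5·4 + 8·5) = 44.5 − 46 = -1.5.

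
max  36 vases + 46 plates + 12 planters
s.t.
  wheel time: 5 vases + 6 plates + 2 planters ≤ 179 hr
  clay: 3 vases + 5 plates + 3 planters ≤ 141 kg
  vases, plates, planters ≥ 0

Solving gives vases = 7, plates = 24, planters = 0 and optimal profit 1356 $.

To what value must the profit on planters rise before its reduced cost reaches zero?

18

Both wheel time and clay are binding at x*.
From A_Bᵀ y = c: 5·y_wheel time + 3·y_clay = 36; 6·y_wheel time + 5·y_clay = 46.
→ y_wheel time = 6 and y_clay = 2.
planters enters the basis when its profit ≥ yᵀa₃ = 6·2 + 2·3 = 18.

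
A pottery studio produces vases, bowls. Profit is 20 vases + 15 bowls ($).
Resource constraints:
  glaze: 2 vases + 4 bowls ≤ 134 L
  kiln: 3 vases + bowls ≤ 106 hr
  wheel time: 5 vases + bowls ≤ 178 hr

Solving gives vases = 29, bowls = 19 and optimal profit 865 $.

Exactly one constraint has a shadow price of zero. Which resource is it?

wheel time

glaze: 134/134 (binding)
kiln: 106/106 (binding)
wheel time: 164/178 (slack 14)
By complementary slackness, a constraint with positive slack has shadow price 0 → wheel time.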